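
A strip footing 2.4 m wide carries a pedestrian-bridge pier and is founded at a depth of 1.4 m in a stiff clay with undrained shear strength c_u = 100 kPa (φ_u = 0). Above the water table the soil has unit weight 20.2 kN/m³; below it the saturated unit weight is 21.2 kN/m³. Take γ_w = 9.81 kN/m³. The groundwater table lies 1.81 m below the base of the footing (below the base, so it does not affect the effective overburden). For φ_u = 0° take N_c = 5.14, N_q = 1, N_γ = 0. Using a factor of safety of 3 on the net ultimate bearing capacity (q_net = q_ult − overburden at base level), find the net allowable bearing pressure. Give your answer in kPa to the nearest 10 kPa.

q_all(net) ≈ 170 kPa

Overburden at base level: q = 20.2 × 1.4 = 28.28 kPa.
Cohesion term c·N_c = 100 × 5.14 = 514 kPa; surcharge term q·N_q = 28.28 × 1 = 28.28 kPa.
q_ult = 514 + 28.28 = 542.28 kPa.
q_net = 542.28 − 28.28 = 514 kPa.
q_all(net) = 514 / 3 = 171.33 kPa.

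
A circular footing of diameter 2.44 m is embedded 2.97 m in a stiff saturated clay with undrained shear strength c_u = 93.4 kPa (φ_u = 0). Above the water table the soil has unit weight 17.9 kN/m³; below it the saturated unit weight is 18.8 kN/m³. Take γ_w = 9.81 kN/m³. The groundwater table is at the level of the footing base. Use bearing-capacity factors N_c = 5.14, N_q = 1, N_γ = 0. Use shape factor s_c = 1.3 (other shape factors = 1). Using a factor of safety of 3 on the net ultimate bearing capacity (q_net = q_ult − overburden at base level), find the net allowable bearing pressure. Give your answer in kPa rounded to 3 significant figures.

q_all(net) ≈ 208 kPa

q = γ·D_f = 17.9 × 2.97 = 53.163 kPa.
c·N_c·s_c = 93.4 × 5.14 × 1.3 = 624.1 kPa
q·N_q = 53.163 × 1 = 53.163 kPa
q_ult = 624.1 + 53.163 = 677.26 kPa.
q_net = 677.26 − 53.163 = 624.1 kPa.
q_all(net) = 624.1 / 3 = 208.03 kPa.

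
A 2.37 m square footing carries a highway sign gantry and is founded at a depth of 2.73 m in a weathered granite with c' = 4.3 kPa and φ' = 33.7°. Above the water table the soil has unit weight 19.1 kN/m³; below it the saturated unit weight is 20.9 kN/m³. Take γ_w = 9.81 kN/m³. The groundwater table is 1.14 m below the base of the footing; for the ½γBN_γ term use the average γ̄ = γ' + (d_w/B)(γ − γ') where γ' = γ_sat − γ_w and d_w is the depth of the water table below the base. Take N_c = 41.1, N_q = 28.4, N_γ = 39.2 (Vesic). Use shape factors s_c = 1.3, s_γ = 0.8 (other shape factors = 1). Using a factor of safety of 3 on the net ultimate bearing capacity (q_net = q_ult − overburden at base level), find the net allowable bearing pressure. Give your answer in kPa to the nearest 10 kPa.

q_all(net) ≈ 740 kPa

Overburden at base level: q = 19.1 × 2.73 = 52.143 kPa.
The water table is 1.14 m below the base (< B = 2.37 m), so the ½γBN_γ term uses γ̄ = γ' + (d_w/B)(γ − γ') = 11.09 + (1.14/2.37)(19.1 − 11.09) = 14.943 kN/m³.
Cohesion term c·N_c·s_c = 4.3 × 41.1 × 1.3 = 229.75 kPa; surcharge term q·N_q = 52.143 × 28.4 = 1480.9 kPa; self-weight term 0.5·γ·B·N_γ·s_γ = 0.5 × 14.943 × 2.37 × 39.2 × 0.8 = 555.3 kPa.
q_ult = 229.75 + 1480.9 + 555.3 = 2265.9 kPa.
q_net = 2265.9 − 52.143 = 2213.8 kPa.
q_all(net) = 2213.8 / 3 = 737.92 kPa.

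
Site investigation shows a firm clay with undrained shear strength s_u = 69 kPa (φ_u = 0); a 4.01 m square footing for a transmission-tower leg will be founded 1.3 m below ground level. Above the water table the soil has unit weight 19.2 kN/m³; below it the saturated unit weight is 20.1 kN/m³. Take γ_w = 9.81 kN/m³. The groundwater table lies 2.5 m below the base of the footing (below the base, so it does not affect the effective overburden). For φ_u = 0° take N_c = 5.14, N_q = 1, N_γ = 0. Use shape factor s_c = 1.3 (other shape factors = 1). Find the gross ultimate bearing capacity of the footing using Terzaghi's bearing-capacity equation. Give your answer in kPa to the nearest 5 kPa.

q_ult ≈ 485 kPa

Overburden at base level: q = 19.2 × 1.3 = 24.96 kPa.
Cohesion term c·N_c·s_c = 69 × 5.14 × 1.3 = 461.06 kPa; surcharge term q·N_q = 24.96 × 1 = 24.96 kPa.
q_ult = 461.06 + 24.96 = 486.02 kPa.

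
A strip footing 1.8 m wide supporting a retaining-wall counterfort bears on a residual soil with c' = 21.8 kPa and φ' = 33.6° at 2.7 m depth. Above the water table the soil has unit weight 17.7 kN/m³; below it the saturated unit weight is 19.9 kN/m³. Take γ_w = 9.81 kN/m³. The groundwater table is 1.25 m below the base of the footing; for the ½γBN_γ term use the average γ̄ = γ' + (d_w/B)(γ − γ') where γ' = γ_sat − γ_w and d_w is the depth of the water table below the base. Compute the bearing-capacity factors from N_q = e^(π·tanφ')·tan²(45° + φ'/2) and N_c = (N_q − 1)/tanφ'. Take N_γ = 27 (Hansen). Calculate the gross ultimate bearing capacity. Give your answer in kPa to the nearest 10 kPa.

q_ult ≈ 2600 kPa

tan33.6° = 0.6644, so N_q = e^(π×0.6644)·tan²(61.8°) = 8.063 × 3.478 = 28.04.
N_c = (28.04 − 1)/tan33.6° = 40.7.
q = γ·D_f = 17.7 × 2.7 = 47.79 kPa.
γ' = 10.09 kN/m³; averaging over the depth B below the base, γ̄ = γ' + (d_w/B)(γ − γ') = 15.375 kN/m³.
c·N_c = 21.8 × 40.705 = 887.37 kPa
q·N_q = 47.79 × 28.044 = 1340.2 kPa
0.5·γ·B·N_γ = 0.5 × 15.375 × 1.8 × 27 = 373.61 kPa
q_ult = 887.37 + 1340.2 + 373.61 = 2601.2 kPa.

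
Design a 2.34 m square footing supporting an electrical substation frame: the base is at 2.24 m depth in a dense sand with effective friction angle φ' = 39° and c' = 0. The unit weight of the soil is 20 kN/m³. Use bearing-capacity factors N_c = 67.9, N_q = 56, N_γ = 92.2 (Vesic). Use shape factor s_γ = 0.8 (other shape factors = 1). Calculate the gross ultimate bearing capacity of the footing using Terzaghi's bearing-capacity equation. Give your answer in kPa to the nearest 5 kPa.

Overburden at base level: q = 20 × 2.24 = 44.8 kPa.
Surcharge term q·N_q = 44.8 × 56 = 2508.8 kPa; self-weight term 0.5·γ·B·N_γ·s_γ = 0.5 × 20 × 2.34 × 92.2 × 0.8 = 1726 kPa.
q_ult = 2508.8 + 1726 = 4234.8 kPa.

q_ult ≈ 4235 kPa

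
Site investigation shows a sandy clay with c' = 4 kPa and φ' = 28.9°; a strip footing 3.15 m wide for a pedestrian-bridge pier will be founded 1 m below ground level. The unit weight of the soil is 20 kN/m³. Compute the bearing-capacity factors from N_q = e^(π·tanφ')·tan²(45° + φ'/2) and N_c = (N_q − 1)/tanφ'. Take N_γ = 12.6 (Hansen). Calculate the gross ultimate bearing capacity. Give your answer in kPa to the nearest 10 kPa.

tan28.9° = 0.552, so N_q = e^(π×0.552)·tan²(59.45°) = 5.665 × 2.871 = 16.26.
N_c = (16.26 − 1)/tan28.9° = 27.65.
Overburden at base level: q = 20 × 1 = 20 kPa.
Cohesion term c·N_c = 4 × 27.645 = 110.58 kPa; surcharge term q·N_q = 20 × 16.261 = 325.22 kPa; self-weight term 0.5·γ·B·N_γ = 0.5 × 20 × 3.15 × 12.6 = 396.9 kPa.
q_ult = 110.58 + 325.22 + 396.9 = 832.7 kPa.

q_ult ≈ 830 kPa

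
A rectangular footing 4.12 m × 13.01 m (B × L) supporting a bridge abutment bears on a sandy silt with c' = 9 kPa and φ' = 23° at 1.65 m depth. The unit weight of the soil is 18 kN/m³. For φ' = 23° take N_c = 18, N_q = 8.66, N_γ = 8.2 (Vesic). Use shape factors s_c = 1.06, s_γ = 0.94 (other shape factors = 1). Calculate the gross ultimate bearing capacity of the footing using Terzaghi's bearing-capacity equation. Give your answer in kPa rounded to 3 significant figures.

q_ult ≈ 715 kPa

q = γ·D_f = 18 × 1.65 = 29.7 kPa.
c·N_c·s_c = 9 × 18 × 1.06 = 171.72 kPa
q·N_q = 29.7 × 8.66 = 257.2 kPa
0.5·γ·B·N_γ·s_γ = 0.5 × 18 × 4.12 × 8.2 × 0.94 = 285.81 kPa
q_ult = 171.72 + 257.2 + 285.81 = 714.73 kPa.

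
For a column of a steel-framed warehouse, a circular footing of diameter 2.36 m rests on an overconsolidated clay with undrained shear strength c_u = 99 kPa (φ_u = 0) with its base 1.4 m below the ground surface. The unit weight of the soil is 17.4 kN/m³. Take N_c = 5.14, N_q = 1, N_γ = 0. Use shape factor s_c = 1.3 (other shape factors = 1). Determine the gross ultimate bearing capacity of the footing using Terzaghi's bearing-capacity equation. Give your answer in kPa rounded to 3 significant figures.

Effective surcharge at the founding depth q = γ·D_f = 17.4 × 1.4 = 24.36 kPa.
q_ult = c·N_c·s_c + q·N_q
     = 99 × 5.14 × 1.3 + 24.36 × 1
     = 661.52 + 24.36 = 685.88 kPa.

q_ult ≈ 686 kPa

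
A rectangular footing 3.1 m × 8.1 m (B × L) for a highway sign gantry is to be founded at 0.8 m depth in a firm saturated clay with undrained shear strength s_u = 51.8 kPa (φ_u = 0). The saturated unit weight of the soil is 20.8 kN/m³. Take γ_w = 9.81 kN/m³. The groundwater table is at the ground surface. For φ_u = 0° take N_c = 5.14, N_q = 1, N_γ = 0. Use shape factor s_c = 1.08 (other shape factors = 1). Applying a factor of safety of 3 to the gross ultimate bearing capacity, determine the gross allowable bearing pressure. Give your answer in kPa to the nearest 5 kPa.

q_all ≈ 100 kPa

With the water table at the surface the whole profile is submerged: γ' = 20.8 − 9.81 = 10.99 kN/m³, so q = γ'·D_f = 8.792 kPa.
q_ult = c·N_c·s_c + q·N_q
     = 51.8 × 5.14 × 1.08 + 8.792 × 1
     = 287.55 + 8.792 = 296.34 kPa.
q_all = q_ult / FS = 296.34 / 3 = 98.781 kPa.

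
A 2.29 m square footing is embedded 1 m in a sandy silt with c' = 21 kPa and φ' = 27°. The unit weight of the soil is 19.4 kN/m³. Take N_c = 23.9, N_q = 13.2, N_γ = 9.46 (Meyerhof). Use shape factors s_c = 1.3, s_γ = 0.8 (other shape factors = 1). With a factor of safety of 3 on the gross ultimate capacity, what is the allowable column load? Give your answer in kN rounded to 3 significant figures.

P_all ≈ 1880 kN

q = γ·D_f = 19.4 × 1 = 19.4 kPa.
c·N_c·s_c = 21 × 23.9 × 1.3 = 652.47 kPa
q·N_q = 19.4 × 13.2 = 256.08 kPa
0.5·γ·B·N_γ·s_γ = 0.5 × 19.4 × 2.29 × 9.46 × 0.8 = 168.11 kPa
q_ult = 652.47 + 256.08 + 168.11 = 1076.7 kPa.
Gross allowable pressure q_all = 1076.7 / 3 = 358.89 kPa.
Footing area = 5.2441 m², so allowable column load = 358.89 × 5.2441 = 1882 kN.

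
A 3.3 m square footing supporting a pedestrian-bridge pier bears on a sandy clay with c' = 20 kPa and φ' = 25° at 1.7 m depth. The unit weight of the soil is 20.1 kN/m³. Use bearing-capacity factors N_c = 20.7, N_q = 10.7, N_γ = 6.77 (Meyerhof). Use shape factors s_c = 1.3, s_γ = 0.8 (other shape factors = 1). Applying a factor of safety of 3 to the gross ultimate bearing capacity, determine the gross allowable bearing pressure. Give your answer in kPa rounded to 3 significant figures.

q_all ≈ 361 kPa

Overburden at base level: q = 20.1 × 1.7 = 34.17 kPa.
Cohesion term c·N_c·s_c = 20 × 20.7 × 1.3 = 538.2 kPa; surcharge term q·N_q = 34.17 × 10.7 = 365.62 kPa; self-weight term 0.5·γ·B·N_γ·s_γ = 0.5 × 20.1 × 3.3 × 6.77 × 0.8 = 179.62 kPa.
q_ult = 538.2 + 365.62 + 179.62 = 1083.4 kPa.
q_all = q_ult / FS = 1083.4 / 3 = 361.15 kPa.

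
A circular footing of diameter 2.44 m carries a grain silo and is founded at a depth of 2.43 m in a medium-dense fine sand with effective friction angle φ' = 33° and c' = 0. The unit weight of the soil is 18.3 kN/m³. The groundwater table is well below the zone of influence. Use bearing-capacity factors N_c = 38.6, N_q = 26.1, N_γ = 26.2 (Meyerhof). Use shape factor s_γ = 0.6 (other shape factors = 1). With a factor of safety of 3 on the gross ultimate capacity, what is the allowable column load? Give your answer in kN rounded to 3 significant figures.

P_all ≈ 2360 kN

Effective surcharge at the founding depth q = γ·D_f = 18.3 × 2.43 = 44.469 kPa.
q_ult = q·N_q + 0.5·γ·B·N_γ·s_γ
     = 44.469 × 26.1 + 0.5 × 18.3 × 2.44 × 26.2 × 0.6
     = 1160.6 + 350.96 = 1511.6 kPa.
Gross allowable pressure q_all = 1511.6 / 3 = 503.87 kPa.
Footing area = 4.6759 m², so allowable column load = 503.87 × 4.6759 = 2356 kN.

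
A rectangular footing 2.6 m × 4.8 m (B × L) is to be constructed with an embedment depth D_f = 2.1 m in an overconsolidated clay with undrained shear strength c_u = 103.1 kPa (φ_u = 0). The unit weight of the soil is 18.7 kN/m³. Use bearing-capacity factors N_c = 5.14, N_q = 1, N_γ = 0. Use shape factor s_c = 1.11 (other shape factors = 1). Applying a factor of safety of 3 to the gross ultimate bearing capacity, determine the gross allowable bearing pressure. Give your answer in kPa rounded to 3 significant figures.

Effective surcharge at the founding depth q = γ·D_f = 18.7 × 2.1 = 39.27 kPa.
q_ult = c·N_c·s_c + q·N_q
     = 103.1 × 5.14 × 1.11 + 39.27 × 1
     = 588.23 + 39.27 = 627.5 kPa.
q_all = q_ult / FS = 627.5 / 3 = 209.17 kPa.

q_all ≈ 209 kPa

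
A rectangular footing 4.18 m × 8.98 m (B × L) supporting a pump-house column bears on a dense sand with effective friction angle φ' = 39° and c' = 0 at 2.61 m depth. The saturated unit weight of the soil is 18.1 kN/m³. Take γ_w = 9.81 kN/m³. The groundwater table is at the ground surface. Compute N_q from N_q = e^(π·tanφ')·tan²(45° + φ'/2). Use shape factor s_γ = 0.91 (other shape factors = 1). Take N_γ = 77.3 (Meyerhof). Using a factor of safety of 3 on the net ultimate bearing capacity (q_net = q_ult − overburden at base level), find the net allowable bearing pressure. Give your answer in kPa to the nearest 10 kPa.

N_q = e^(π·tan39°)·tan²(64.5°) = 55.96.
Water table at ground surface, so effective unit weight γ' = 18.1 − 9.81 = 8.29 kN/m³ is used throughout; overburden q = 8.29 × 2.61 = 21.637 kPa; the same γ' applies in the ½γBN_γ term.
Surcharge term q·N_q = 21.637 × 55.957 = 1210.7 kPa; self-weight term 0.5·γ·B·N_γ·s_γ = 0.5 × 8.29 × 4.18 × 77.3 × 0.91 = 1218.8 kPa.
q_ult = 1210.7 + 1218.8 = 2429.5 kPa.
q_net = 2429.5 − 21.637 = 2407.9 kPa.
q_all(net) = 2407.9 / 3 = 802.63 kPa.

q_all(net) ≈ 800 kPa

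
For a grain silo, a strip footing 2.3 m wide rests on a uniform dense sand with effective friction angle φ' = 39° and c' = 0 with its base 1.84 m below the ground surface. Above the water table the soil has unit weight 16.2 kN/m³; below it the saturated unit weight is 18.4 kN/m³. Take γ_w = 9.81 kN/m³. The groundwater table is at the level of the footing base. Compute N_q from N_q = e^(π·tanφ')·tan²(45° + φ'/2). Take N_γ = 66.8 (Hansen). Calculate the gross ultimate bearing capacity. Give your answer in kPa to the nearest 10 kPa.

tan39° = 0.8098, so N_q = e^(π×0.8098)·tan²(64.5°) = 12.731 × 4.395 = 55.96.
q = γ·D_f = 16.2 × 1.84 = 29.808 kPa.
For the ½γBN_γ term take γ' = 18.4 − 9.81 = 8.59 kN/m³ (soil below base is submerged).
q·N_q = 29.808 × 55.957 = 1668 kPa
0.5·γ·B·N_γ = 0.5 × 8.59 × 2.3 × 66.8 = 659.88 kPa
q_ult = 1668 + 659.88 = 2327.9 kPa.

q_ult ≈ 2330 kPa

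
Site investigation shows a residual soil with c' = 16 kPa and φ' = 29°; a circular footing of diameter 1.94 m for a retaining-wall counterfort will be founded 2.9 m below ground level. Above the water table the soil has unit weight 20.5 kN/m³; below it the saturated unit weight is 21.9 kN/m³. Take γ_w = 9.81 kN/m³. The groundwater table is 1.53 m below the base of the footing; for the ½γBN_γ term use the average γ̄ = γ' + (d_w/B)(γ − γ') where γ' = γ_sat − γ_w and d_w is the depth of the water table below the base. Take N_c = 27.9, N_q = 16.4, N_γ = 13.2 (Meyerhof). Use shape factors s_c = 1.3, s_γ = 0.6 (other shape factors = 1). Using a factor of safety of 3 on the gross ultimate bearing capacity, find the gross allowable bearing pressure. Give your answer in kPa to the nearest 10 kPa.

Overburden at base level: q = 20.5 × 2.9 = 59.45 kPa.
The water table is 1.53 m below the base (< B = 1.94 m), so the ½γBN_γ term uses γ̄ = γ' + (d_w/B)(γ − γ') = 12.09 + (1.53/1.94)(20.5 − 12.09) = 18.723 kN/m³.
Cohesion term c·N_c·s_c = 16 × 27.9 × 1.3 = 580.32 kPa; surcharge term q·N_q = 59.45 × 16.4 = 974.98 kPa; self-weight term 0.5·γ·B·N_γ·s_γ = 0.5 × 18.723 × 1.94 × 13.2 × 0.6 = 143.83 kPa.
q_ult = 580.32 + 974.98 + 143.83 = 1699.1 kPa.
q_all = 1699.1 / 3 = 566.38 kPa.

q_all ≈ 570 kPa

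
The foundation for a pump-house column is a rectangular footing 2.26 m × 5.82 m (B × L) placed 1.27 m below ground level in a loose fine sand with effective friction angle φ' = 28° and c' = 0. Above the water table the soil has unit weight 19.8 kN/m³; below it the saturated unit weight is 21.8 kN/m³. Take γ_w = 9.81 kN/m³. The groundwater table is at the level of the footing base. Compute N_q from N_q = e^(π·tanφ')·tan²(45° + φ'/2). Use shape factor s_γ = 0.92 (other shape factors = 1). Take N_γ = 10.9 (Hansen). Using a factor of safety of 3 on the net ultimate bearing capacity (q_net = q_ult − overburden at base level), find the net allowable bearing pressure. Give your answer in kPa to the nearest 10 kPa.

q_all(net) ≈ 160 kPa

N_q = e^(π·tan28°)·tan²(59°) = 14.72.
Overburden at base level: q = 19.8 × 1.27 = 25.146 kPa.
Below the base the soil is submerged, so the ½γBN_γ term uses γ' = 21.8 − 9.81 = 11.99 kN/m³.
Surcharge term q·N_q = 25.146 × 14.72 = 370.15 kPa; self-weight term 0.5·γ·B·N_γ·s_γ = 0.5 × 11.99 × 2.26 × 10.9 × 0.92 = 135.87 kPa.
q_ult = 370.15 + 135.87 = 506.01 kPa.
q_net = 506.01 − 25.146 = 480.87 kPa.
q_all(net) = 480.87 / 3 = 160.29 kPa.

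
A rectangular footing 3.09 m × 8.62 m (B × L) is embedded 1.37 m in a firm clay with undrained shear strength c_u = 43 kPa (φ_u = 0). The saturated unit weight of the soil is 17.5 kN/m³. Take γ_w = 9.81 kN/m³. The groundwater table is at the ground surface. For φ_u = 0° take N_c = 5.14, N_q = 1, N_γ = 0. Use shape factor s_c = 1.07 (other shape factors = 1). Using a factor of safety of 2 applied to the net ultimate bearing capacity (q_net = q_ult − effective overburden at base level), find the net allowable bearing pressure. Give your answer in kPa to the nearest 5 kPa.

γ' = 17.5 − 9.81 = 7.69 kN/m³ (submerged throughout). q = 7.69 × 1.37 = 10.535 kPa.
c·N_c·s_c = 43 × 5.14 × 1.07 = 236.49 kPa
q·N_q = 10.535 × 1 = 10.535 kPa
q_ult = 236.49 + 10.535 = 247.03 kPa.
Net ultimate: q_net = 247.03 − 10.535 = 236.49 kPa.
q_all(net) = 236.49 / 2 = 118.25 kPa.

q_all(net) ≈ 120 kPa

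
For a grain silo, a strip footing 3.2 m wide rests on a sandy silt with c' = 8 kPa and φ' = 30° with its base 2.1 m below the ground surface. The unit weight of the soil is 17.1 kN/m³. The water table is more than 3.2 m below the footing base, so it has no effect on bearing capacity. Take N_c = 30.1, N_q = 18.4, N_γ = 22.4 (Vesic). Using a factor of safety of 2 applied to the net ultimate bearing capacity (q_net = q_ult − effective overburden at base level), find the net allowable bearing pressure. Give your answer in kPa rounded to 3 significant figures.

q_all(net) ≈ 739 kPa

Overburden at base level: q = 17.1 × 2.1 = 35.91 kPa.
Cohesion term c·N_c = 8 × 30.1 = 240.8 kPa; surcharge term q·N_q = 35.91 × 18.4 = 660.74 kPa; self-weight term 0.5·γ·B·N_γ = 0.5 × 17.1 × 3.2 × 22.4 = 612.86 kPa.
q_ult = 240.8 + 660.74 + 612.86 = 1514.4 kPa.
Net ultimate: q_net = 1514.4 − 35.91 = 1478.5 kPa.
q_all(net) = 1478.5 / 2 = 739.25 kPa.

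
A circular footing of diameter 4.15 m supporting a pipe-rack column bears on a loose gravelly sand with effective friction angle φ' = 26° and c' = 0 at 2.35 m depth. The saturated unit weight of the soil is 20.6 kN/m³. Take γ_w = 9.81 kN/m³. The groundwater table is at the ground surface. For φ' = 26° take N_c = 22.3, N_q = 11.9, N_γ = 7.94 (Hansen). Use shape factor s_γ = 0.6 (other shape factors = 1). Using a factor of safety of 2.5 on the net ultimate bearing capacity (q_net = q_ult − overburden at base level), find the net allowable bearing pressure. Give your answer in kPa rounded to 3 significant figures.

Water table at ground surface, so effective unit weight γ' = 20.6 − 9.81 = 10.79 kN/m³ is used throughout; overburden q = 10.79 × 2.35 = 25.357 kPa; the same γ' applies in the ½γBN_γ term.
Surcharge term q·N_q = 25.357 × 11.9 = 301.74 kPa; self-weight term 0.5·γ·B·N_γ·s_γ = 0.5 × 10.79 × 4.15 × 7.94 × 0.6 = 106.66 kPa.
q_ult = 301.74 + 106.66 = 408.4 kPa.
q_net = 408.4 − 25.357 = 383.05 kPa.
q_all(net) = 383.05 / 2.5 = 153.22 kPa.

q_all(net) ≈ 153 kPa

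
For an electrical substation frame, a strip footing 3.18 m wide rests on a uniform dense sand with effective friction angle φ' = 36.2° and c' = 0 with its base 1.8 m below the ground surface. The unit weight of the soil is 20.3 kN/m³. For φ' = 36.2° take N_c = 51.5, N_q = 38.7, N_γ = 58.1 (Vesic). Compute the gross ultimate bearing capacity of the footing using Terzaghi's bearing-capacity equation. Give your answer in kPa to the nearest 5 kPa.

Effective surcharge at the founding depth q = γ·D_f = 20.3 × 1.8 = 36.54 kPa.
q_ult = q·N_q + 0.5·γ·B·N_γ
     = 36.54 × 38.7 + 0.5 × 20.3 × 3.18 × 58.1
     = 1414.1 + 1875.3 = 3289.4 kPa.

q_ult ≈ 3290 kPa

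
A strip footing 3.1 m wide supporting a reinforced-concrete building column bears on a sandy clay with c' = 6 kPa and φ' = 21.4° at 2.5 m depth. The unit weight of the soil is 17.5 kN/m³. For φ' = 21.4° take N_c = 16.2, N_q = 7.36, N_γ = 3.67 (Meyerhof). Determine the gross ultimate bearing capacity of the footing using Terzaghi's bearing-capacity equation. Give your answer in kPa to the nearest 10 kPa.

q_ult ≈ 520 kPa

Overburden at base level: q = 17.5 × 2.5 = 43.75 kPa.
Cohesion term c·N_c = 6 × 16.2 = 97.2 kPa; surcharge term q·N_q = 43.75 × 7.36 = 322 kPa; self-weight term 0.5·γ·B·N_γ = 0.5 × 17.5 × 3.1 × 3.67 = 99.549 kPa.
q_ult = 97.2 + 322 + 99.549 = 518.75 kPa.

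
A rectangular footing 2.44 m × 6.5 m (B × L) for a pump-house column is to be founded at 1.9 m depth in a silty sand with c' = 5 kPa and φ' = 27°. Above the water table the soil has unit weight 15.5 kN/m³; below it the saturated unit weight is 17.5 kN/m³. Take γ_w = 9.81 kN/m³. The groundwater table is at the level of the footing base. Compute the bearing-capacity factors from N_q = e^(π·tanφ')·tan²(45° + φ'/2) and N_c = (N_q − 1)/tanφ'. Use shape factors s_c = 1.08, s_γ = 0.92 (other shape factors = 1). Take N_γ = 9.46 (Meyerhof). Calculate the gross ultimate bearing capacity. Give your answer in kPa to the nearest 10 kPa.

q_ult ≈ 600 kPa

tan27° = 0.5095, so N_q = e^(π×0.5095)·tan²(58.5°) = 4.957 × 2.663 = 13.2.
N_c = (13.2 − 1)/tan27° = 23.94.
Effective surcharge at the founding depth q = γ·D_f = 15.5 × 1.9 = 29.45 kPa.
The water table coincides with the base, so in the self-weight term γ → γ' = 7.69 kN/m³.
q_ult = c·N_c·s_c + q·N_q + 0.5·γ·B·N_γ·s_γ
     = 5 × 23.942 × 1.08 + 29.45 × 13.199 + 0.5 × 7.69 × 2.44 × 9.46 × 0.92
     = 129.29 + 388.71 + 81.652 = 599.65 kPa.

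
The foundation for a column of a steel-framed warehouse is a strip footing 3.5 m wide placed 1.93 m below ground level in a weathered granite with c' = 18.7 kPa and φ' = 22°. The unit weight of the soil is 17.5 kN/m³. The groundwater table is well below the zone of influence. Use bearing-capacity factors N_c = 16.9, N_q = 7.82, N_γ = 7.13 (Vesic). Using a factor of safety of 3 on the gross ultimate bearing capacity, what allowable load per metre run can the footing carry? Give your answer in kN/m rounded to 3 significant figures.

≈ 932 kN/m

Overburden at base level: q = 17.5 × 1.93 = 33.775 kPa.
Cohesion term c·N_c = 18.7 × 16.9 = 316.03 kPa; surcharge term q·N_q = 33.775 × 7.82 = 264.12 kPa; self-weight term 0.5·γ·B·N_γ = 0.5 × 17.5 × 3.5 × 7.13 = 218.36 kPa.
q_ult = 316.03 + 264.12 + 218.36 = 798.51 kPa.
Gross allowable pressure q_all = 798.51 / 3 = 266.17 kPa.
Allowable wall load = q_all × B = 266.17 × 3.5 = 931.59 kN per metre run.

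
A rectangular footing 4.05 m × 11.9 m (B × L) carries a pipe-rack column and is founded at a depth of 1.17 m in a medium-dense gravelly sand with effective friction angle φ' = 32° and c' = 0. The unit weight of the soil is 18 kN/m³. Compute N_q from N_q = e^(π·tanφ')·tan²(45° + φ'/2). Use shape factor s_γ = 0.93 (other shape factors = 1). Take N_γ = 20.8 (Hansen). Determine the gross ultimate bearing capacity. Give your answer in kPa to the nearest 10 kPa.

q_ult ≈ 1190 kPa

tan32° = 0.6249, so N_q = e^(π×0.6249)·tan²(61°) = 7.121 × 3.255 = 23.18.
Effective surcharge at the founding depth q = γ·D_f = 18 × 1.17 = 21.06 kPa.
q_ult = q·N_q + 0.5·γ·B·N_γ·s_γ
     = 21.06 × 23.177 + 0.5 × 18 × 4.05 × 20.8 × 0.93
     = 488.1 + 705.09 = 1193.2 kPa.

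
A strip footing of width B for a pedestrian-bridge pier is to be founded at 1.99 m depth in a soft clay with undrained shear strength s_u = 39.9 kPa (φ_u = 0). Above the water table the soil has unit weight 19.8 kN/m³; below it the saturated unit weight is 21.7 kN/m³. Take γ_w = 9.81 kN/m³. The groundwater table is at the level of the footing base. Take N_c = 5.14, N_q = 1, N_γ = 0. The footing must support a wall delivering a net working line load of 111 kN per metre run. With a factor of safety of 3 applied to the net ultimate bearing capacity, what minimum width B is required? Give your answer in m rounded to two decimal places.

B = 1.62 m

Overburden at base level: q = 19.8 × 1.99 = 39.402 kPa.
Cohesion term c·N_c = 39.9 × 5.14 = 205.09 kPa; surcharge term q·N_q = 39.402 × 1 = 39.402 kPa.
q_ult = 205.09 + 39.402 = 244.49 kPa.
For φ = 0 the ½γBN_γ term vanishes, so q_ult is independent of B. q_net = 244.49 − 39.402 = 205.09 kPa; q_all(net) = 205.09/3 = 68.362 kPa.
Required width B = w / q_all(net) = 111 / 68.362 = 1.624 m.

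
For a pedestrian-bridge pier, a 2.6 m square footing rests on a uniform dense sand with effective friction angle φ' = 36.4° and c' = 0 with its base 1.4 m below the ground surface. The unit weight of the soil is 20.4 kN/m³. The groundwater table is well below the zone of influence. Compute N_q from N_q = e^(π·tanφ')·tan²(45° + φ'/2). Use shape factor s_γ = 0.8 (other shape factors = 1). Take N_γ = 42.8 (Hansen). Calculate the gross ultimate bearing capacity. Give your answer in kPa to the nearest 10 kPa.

tan36.4° = 0.7373, so N_q = e^(π×0.7373)·tan²(63.2°) = 10.137 × 3.919 = 39.73.
q = γ·D_f = 20.4 × 1.4 = 28.56 kPa.
q·N_q = 28.56 × 39.727 = 1134.6 kPa
0.5·γ·B·N_γ·s_γ = 0.5 × 20.4 × 2.6 × 42.8 × 0.8 = 908.04 kPa
q_ult = 1134.6 + 908.04 = 2042.7 kPa.

q_ult ≈ 2040 kPa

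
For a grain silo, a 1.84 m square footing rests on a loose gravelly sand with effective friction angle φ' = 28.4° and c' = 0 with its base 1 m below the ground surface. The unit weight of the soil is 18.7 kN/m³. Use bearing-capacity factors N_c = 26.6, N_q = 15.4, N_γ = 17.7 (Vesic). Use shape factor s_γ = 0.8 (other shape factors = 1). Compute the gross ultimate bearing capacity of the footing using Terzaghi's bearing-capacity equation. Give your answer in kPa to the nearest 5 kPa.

q_ult ≈ 530 kPa

q = γ·D_f = 18.7 × 1 = 18.7 kPa.
q·N_q = 18.7 × 15.4 = 287.98 kPa
0.5·γ·B·N_γ·s_γ = 0.5 × 18.7 × 1.84 × 17.7 × 0.8 = 243.61 kPa
q_ult = 287.98 + 243.61 = 531.59 kPa.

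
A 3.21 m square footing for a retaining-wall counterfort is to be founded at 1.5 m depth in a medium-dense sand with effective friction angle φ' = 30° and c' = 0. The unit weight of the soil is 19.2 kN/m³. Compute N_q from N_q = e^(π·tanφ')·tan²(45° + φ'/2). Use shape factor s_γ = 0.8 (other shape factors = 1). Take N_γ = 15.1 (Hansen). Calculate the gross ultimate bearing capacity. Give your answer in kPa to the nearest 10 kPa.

tan30° = 0.5774, so N_q = e^(π×0.5774)·tan²(60°) = 6.134 × 3.0 = 18.4.
Effective surcharge at the founding depth q = γ·D_f = 19.2 × 1.5 = 28.8 kPa.
q_ult = q·N_q + 0.5·γ·B·N_γ·s_γ
     = 28.8 × 18.401 + 0.5 × 19.2 × 3.21 × 15.1 × 0.8
     = 529.95 + 372.26 = 902.21 kPa.

q_ult ≈ 900 kPa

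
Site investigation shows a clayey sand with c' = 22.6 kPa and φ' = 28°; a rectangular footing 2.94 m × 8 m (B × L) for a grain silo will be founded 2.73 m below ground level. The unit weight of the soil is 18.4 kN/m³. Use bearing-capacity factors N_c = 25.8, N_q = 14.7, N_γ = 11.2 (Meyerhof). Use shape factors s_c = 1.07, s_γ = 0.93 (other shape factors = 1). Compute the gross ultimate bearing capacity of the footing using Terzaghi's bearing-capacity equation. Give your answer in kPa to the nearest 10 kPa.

q_ult ≈ 1640 kPa

Overburden at base level: q = 18.4 × 2.73 = 50.232 kPa.
Cohesion term c·N_c·s_c = 22.6 × 25.8 × 1.07 = 623.9 kPa; surcharge term q·N_q = 50.232 × 14.7 = 738.41 kPa; self-weight term 0.5·γ·B·N_γ·s_γ = 0.5 × 18.4 × 2.94 × 11.2 × 0.93 = 281.73 kPa.
q_ult = 623.9 + 738.41 + 281.73 = 1644 kPa.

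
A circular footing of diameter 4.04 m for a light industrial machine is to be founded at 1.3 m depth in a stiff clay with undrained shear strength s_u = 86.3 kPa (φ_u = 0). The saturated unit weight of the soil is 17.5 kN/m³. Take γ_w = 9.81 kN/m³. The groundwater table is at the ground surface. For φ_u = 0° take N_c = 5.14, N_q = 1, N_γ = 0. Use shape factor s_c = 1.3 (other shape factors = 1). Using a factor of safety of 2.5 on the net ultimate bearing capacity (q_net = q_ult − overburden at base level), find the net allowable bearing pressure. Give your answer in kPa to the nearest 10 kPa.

γ' = 17.5 − 9.81 = 7.69 kN/m³ (submerged throughout). q = 7.69 × 1.3 = 9.997 kPa.
c·N_c·s_c = 86.3 × 5.14 × 1.3 = 576.66 kPa
q·N_q = 9.997 × 1 = 9.997 kPa
q_ult = 576.66 + 9.997 = 586.65 kPa.
q_net = 586.65 − 9.997 = 576.66 kPa.
q_all(net) = 576.66 / 2.5 = 230.66 kPa.

q_all(net) ≈ 230 kPa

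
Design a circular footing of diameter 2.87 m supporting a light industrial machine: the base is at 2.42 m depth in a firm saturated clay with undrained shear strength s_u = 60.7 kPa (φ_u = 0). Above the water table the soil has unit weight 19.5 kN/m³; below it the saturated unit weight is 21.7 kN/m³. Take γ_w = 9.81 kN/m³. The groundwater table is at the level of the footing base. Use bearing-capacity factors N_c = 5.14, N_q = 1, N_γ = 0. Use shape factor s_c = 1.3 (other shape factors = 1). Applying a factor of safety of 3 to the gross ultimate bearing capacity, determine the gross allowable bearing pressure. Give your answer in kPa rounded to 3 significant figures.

Overburden at base level: q = 19.5 × 2.42 = 47.19 kPa.
Cohesion term c·N_c·s_c = 60.7 × 5.14 × 1.3 = 405.6 kPa; surcharge term q·N_q = 47.19 × 1 = 47.19 kPa.
q_ult = 405.6 + 47.19 = 452.79 kPa.
q_all = q_ult / FS = 452.79 / 3 = 150.93 kPa.

q_all ≈ 151 kPa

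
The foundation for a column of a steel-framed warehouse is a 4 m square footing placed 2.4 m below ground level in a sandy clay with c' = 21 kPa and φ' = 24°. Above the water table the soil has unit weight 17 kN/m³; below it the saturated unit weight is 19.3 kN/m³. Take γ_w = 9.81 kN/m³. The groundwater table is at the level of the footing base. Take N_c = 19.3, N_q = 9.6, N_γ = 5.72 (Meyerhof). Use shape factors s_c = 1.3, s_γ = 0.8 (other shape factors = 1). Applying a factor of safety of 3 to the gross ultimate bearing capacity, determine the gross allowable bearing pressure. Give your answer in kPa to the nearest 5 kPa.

q_all ≈ 335 kPa

Overburden at base level: q = 17 × 2.4 = 40.8 kPa.
Below the base the soil is submerged, so the ½γBN_γ term uses γ' = 19.3 − 9.81 = 9.49 kN/m³.
Cohesion term c·N_c·s_c = 21 × 19.3 × 1.3 = 526.89 kPa; surcharge term q·N_q = 40.8 × 9.6 = 391.68 kPa; self-weight term 0.5·γ·B·N_γ·s_γ = 0.5 × 9.49 × 4 × 5.72 × 0.8 = 86.852 kPa.
q_ult = 526.89 + 391.68 + 86.852 = 1005.4 kPa.
q_all = q_ult / FS = 1005.4 / 3 = 335.14 kPa.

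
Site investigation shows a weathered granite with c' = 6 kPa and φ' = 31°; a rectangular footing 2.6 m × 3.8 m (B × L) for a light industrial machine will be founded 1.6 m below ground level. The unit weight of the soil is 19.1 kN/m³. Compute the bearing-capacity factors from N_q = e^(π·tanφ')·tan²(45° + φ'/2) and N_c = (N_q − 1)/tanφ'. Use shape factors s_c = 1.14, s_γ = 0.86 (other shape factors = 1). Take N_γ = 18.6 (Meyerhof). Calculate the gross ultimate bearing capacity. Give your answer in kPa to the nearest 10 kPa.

q_ult ≈ 1250 kPa

tan31° = 0.6009, so N_q = e^(π×0.6009)·tan²(60.5°) = 6.604 × 3.124 = 20.63.
N_c = (20.63 − 1)/tan31° = 32.67.
Overburden at base level: q = 19.1 × 1.6 = 30.56 kPa.
Cohesion term c·N_c·s_c = 6 × 32.671 × 1.14 = 223.47 kPa; surcharge term q·N_q = 30.56 × 20.631 = 630.48 kPa; self-weight term 0.5·γ·B·N_γ·s_γ = 0.5 × 19.1 × 2.6 × 18.6 × 0.86 = 397.18 kPa.
q_ult = 223.47 + 630.48 + 397.18 = 1251.1 kPa.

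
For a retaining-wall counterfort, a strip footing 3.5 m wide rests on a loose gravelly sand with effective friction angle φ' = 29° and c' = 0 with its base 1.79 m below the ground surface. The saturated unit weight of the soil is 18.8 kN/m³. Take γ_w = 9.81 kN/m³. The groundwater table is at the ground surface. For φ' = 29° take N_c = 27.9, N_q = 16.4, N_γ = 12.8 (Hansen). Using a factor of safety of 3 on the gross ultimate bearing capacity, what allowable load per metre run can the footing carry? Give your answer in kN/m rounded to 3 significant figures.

With the water table at the surface the whole profile is submerged: γ' = 18.8 − 9.81 = 8.99 kN/m³, so q = γ'·D_f = 16.092 kPa; the same γ' applies in the ½γBN_γ term.
q_ult = q·N_q + 0.5·γ·B·N_γ
     = 16.092 × 16.4 + 0.5 × 8.99 × 3.5 × 12.8
     = 263.91 + 201.38 = 465.29 kPa.
Gross allowable pressure q_all = 465.29 / 3 = 155.1 kPa.
Allowable wall load = q_all × B = 155.1 × 3.5 = 542.83 kN per metre run.

≈ 543 kN/m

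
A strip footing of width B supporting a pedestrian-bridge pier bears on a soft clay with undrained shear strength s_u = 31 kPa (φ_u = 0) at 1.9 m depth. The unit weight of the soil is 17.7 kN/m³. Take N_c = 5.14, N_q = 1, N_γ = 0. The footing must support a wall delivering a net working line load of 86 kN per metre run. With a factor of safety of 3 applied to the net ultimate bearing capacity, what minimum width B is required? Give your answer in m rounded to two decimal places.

B = 1.62 m

Effective surcharge at the founding depth q = γ·D_f = 17.7 × 1.9 = 33.63 kPa.
q_ult = c·N_c + q·N_q
     = 31 × 5.14 + 33.63 × 1
     = 159.34 + 33.63 = 192.97 kPa.
For φ = 0 the ½γBN_γ term vanishes, so q_ult is independent of B. q_net = 192.97 − 33.63 = 159.34 kPa; q_all(net) = 159.34/3 = 53.113 kPa.
Required width B = w / q_all(net) = 86 / 53.113 = 1.619 m.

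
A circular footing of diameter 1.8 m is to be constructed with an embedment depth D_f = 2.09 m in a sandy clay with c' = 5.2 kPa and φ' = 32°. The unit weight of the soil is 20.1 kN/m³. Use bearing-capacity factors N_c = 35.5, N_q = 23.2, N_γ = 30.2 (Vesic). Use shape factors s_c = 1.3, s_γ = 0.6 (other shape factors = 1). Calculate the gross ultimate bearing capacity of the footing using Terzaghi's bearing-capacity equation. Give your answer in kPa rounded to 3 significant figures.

Overburden at base level: q = 20.1 × 2.09 = 42.009 kPa.
Cohesion term c·N_c·s_c = 5.2 × 35.5 × 1.3 = 239.98 kPa; surcharge term q·N_q = 42.009 × 23.2 = 974.61 kPa; self-weight term 0.5·γ·B·N_γ·s_γ = 0.5 × 20.1 × 1.8 × 30.2 × 0.6 = 327.79 kPa.
q_ult = 239.98 + 974.61 + 327.79 = 1542.4 kPa.

q_ult ≈ 1540 kPa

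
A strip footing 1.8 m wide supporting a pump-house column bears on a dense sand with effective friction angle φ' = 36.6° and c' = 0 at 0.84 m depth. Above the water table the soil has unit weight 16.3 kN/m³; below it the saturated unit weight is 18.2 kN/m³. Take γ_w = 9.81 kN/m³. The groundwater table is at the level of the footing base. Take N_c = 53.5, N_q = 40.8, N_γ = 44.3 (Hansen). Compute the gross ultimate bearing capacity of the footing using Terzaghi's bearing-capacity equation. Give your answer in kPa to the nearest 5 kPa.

q_ult ≈ 895 kPa

q = γ·D_f = 16.3 × 0.84 = 13.692 kPa.
For the ½γBN_γ term take γ' = 18.2 − 9.81 = 8.39 kN/m³ (soil below base is submerged).
q·N_q = 13.692 × 40.8 = 558.63 kPa
0.5·γ·B·N_γ = 0.5 × 8.39 × 1.8 × 44.3 = 334.51 kPa
q_ult = 558.63 + 334.51 = 893.14 kPa.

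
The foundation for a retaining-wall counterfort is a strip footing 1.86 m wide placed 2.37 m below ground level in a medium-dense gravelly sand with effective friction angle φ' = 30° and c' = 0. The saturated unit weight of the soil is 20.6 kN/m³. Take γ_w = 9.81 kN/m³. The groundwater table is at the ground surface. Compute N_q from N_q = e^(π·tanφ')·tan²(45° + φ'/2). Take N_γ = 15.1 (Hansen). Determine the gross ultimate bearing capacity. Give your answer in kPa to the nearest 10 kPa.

tan30° = 0.5774, so N_q = e^(π×0.5774)·tan²(60°) = 6.134 × 3.0 = 18.4.
γ' = 20.6 − 9.81 = 10.79 kN/m³ (submerged throughout). q = 10.79 × 2.37 = 25.572 kPa; the same γ' applies in the ½γBN_γ term.
q·N_q = 25.572 × 18.401 = 470.56 kPa
0.5·γ·B·N_γ = 0.5 × 10.79 × 1.86 × 15.1 = 151.52 kPa
q_ult = 470.56 + 151.52 = 622.08 kPa.

q_ult ≈ 620 kPa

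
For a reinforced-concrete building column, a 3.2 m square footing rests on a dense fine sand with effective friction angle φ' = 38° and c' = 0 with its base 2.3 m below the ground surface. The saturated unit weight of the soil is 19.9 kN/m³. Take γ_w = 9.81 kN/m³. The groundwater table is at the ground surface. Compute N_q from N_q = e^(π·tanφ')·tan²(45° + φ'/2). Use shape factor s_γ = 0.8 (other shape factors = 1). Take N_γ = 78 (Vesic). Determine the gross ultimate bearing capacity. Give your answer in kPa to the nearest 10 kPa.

tan38° = 0.7813, so N_q = e^(π×0.7813)·tan²(64°) = 11.64 × 4.204 = 48.93.
γ' = 19.9 − 9.81 = 10.09 kN/m³ (submerged throughout). q = 10.09 × 2.3 = 23.207 kPa; the same γ' applies in the ½γBN_γ term.
q·N_q = 23.207 × 48.933 = 1135.6 kPa
0.5·γ·B·N_γ·s_γ = 0.5 × 10.09 × 3.2 × 78 × 0.8 = 1007.4 kPa
q_ult = 1135.6 + 1007.4 = 2143 kPa.

q_ult ≈ 2140 kPa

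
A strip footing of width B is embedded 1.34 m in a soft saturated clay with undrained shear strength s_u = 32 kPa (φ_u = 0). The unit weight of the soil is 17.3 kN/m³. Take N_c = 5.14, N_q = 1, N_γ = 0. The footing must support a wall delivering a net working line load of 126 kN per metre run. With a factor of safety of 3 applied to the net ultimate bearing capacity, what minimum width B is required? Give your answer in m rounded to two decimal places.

B = 2.30 m

q = γ·D_f = 17.3 × 1.34 = 23.182 kPa.
c·N_c = 32 × 5.14 = 164.48 kPa
q·N_q = 23.182 × 1 = 23.182 kPa
q_ult = 164.48 + 23.182 = 187.66 kPa.
For φ = 0 the ½γBN_γ term vanishes, so q_ult is independent of B. q_net = 187.66 − 23.182 = 164.48 kPa; q_all(net) = 164.48/3 = 54.827 kPa.
Required width B = w / q_all(net) = 126 / 54.827 = 2.298 m.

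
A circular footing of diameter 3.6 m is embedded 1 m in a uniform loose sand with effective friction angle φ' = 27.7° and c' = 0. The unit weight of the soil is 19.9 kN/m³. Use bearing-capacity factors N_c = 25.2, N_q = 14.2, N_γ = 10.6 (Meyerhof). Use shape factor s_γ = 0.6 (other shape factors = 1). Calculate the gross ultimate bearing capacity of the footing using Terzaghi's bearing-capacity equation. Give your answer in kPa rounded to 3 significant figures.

q_ult ≈ 510 kPa

Effective surcharge at the founding depth q = γ·D_f = 19.9 × 1 = 19.9 kPa.
q_ult = q·N_q + 0.5·γ·B·N_γ·s_γ
     = 19.9 × 14.2 + 0.5 × 19.9 × 3.6 × 10.6 × 0.6
     = 282.58 + 227.82 = 510.4 kPa.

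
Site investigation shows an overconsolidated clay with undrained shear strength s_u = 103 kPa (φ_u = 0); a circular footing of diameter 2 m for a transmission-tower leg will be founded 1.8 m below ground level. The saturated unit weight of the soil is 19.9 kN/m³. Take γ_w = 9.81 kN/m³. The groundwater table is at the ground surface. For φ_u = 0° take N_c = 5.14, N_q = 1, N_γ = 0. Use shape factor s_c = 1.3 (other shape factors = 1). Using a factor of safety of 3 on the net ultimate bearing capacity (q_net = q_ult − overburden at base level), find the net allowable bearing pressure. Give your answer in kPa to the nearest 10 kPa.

Water table at ground surface, so effective unit weight γ' = 19.9 − 9.81 = 10.09 kN/m³ is used throughout; overburden q = 10.09 × 1.8 = 18.162 kPa.
Cohesion term c·N_c·s_c = 103 × 5.14 × 1.3 = 688.25 kPa; surcharge term q·N_q = 18.162 × 1 = 18.162 kPa.
q_ult = 688.25 + 18.162 = 706.41 kPa.
q_net = 706.41 − 18.162 = 688.25 kPa.
q_all(net) = 688.25 / 3 = 229.42 kPa.

q_all(net) ≈ 230 kPa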